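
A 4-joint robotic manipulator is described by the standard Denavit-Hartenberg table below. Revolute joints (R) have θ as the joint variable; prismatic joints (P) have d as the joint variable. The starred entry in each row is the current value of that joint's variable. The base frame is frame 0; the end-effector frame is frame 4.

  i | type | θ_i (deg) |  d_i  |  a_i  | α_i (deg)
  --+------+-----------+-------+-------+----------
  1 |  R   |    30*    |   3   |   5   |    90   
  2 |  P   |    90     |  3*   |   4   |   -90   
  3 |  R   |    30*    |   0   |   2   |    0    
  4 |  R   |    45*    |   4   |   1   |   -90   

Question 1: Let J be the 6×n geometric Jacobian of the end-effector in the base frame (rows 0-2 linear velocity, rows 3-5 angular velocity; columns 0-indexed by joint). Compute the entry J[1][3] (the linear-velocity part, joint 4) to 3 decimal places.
axis z_3 = (-0.8660,-0.5000,0.0000); lever o_n−o_3 = (-3.9471,-1.1635,0.2588)
cross product → J_v[:, 3] = (-0.1294,0.2241,-0.9659)
J_ω[:, 3] = z_3
entry J[1][3] = 0.2241

0.224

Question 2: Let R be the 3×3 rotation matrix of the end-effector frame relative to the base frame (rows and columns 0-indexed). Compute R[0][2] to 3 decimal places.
-0.129

End-effector z-axis (col 2 of R) = (-0.1294,0.2241,-0.9659)
R[0][2] = -0.1294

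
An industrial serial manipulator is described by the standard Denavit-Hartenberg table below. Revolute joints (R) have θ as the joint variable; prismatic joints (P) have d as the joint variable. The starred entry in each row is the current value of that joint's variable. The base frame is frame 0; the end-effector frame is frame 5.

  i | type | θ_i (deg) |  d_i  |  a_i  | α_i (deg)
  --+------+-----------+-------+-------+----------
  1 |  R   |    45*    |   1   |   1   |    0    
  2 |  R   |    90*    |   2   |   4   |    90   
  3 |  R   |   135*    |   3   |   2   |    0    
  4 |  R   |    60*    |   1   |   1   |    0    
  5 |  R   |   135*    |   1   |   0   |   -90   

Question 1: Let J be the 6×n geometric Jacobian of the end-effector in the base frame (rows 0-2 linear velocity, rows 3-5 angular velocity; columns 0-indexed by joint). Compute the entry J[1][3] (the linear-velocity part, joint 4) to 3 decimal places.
0.183

axis z_3 = (0.7071,0.7071,0.0000); lever o_n−o_3 = (2.0972,0.7312,-0.2588)
cross product → J_v[:, 3] = (-0.1830,0.1830,-0.9659)
J_ω[:, 3] = z_3
entry J[1][3] = 0.1830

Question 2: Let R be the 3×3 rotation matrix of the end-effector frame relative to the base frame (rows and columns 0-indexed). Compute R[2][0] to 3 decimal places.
End-effector x-axis (col 0 of R) = (-0.6124,0.6124,-0.5000)
R[2][0] = -0.5000

-0.500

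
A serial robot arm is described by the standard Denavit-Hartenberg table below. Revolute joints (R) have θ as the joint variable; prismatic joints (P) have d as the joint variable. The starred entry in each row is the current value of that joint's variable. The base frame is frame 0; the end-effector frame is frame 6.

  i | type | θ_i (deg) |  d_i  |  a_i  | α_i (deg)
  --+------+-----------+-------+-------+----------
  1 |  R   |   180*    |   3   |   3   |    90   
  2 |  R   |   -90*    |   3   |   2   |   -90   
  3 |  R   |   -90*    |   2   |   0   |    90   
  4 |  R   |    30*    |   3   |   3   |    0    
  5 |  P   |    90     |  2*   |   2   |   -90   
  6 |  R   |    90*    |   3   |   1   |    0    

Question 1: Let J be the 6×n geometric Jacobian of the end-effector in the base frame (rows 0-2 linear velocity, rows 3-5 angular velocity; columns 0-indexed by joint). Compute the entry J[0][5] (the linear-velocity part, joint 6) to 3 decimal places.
axis z_5 = (0.5000,-0.8660,0.0000); lever o_n−o_5 = (1.5000,-2.5981,-1.0000)
cross product → J_v[:, 5] = (0.8660,0.5000,0.0000)
J_ω[:, 5] = z_5
entry J[0][5] = 0.8660

0.866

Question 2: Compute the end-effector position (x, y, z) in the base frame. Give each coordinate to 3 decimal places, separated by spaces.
-6.732 2.000 5.000

after link 1: o_1 = (-3.0000, 0.0000, 3.0000)
after link 2: o_2 = (-3.0000, 3.0000, 1.0000)
after link 3: o_3 = (-5.0000, 3.0000, 1.0000)
after link 4: o_4 = (-6.5000, 5.5981, 4.0000)
after link 5: o_5 = (-8.2321, 4.5981, 6.0000)
after link 6: o_6 = (-6.7321, 2.0000, 5.0000)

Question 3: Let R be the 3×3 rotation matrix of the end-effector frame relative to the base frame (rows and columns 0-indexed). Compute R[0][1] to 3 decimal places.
0.866

End-effector y-axis (col 1 of R) = (0.8660,0.5000,-0.0000)
R[0][1] = 0.8660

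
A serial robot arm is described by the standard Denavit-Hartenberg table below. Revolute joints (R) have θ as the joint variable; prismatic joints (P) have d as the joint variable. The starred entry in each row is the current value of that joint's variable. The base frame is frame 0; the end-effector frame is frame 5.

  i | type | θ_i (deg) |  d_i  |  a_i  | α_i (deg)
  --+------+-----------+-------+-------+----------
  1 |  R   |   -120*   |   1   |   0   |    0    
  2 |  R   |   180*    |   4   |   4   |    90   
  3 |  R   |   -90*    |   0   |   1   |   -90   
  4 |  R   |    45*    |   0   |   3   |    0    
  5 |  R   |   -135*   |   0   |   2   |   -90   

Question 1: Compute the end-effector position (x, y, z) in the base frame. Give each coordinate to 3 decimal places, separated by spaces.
after link 1: o_1 = (0.0000, 0.0000, 1.0000)
after link 2: o_2 = (2.0000, 3.4641, 5.0000)
after link 3: o_3 = (2.0000, 3.4641, 4.0000)
after link 4: o_4 = (0.1629, 4.5248, 1.8787)
after link 5: o_5 = (1.8949, 3.5248, 1.8787)

1.895 3.525 1.879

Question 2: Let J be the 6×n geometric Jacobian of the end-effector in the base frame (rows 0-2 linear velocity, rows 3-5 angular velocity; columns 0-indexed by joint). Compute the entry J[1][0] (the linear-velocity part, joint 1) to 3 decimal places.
axis z_0 = ẑ; lever o_n−o_0 = (1.8949,3.5248,1.8787)
cross product → J_v[:, 0] = (-3.5248,1.8949,0.0000)
J_ω[:, 0] = z_0
entry J[1][0] = 1.8949

1.895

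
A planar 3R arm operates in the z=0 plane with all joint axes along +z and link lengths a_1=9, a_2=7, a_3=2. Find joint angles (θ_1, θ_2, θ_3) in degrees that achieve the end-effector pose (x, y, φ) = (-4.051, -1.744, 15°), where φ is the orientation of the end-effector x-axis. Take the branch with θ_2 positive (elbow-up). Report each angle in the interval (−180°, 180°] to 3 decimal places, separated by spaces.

150.001 134.997 90.003

wrist centre = target − a_3·(cos φ, sin φ) = (-5.9829, -2.2616)
cos θ_2 = (40.9095−9²−7²)/(2·9·7) = -0.7071; θ_2 = 134.9968° (elbow-up)
β = atan2(-2.2616,-5.9829) = -159.2924°; ψ = atan2(4.9500,4.0505) = 50.7071°
θ_1 = β − ψ = -209.9995°
θ_3 = φ − θ_1 − θ_2 = 90.0027° (wrapped to (-180°,180°])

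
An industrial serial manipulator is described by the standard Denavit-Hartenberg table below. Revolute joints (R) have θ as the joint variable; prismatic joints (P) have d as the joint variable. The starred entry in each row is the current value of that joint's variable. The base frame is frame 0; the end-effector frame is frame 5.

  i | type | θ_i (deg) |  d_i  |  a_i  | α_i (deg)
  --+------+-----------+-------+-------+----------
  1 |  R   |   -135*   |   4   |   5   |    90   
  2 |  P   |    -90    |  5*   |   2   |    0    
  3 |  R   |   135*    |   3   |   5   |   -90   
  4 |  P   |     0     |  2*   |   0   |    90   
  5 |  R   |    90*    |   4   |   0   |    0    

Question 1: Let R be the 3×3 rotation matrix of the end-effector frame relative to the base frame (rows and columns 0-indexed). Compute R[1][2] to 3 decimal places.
End-effector z-axis (col 2 of R) = (-0.7071,0.7071,0.0000)
R[1][2] = 0.7071

0.707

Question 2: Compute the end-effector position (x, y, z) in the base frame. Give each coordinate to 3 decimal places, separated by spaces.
after link 1: o_1 = (-3.5355, -3.5355, 4.0000)
after link 2: o_2 = (-7.0711, -0.0000, 2.0000)
after link 3: o_3 = (-11.6924, -0.3787, 5.5355)
after link 4: o_4 = (-10.6924, 0.6213, 6.9497)
after link 5: o_5 = (-13.5208, 3.4497, 6.9497)

-13.521 3.450 6.950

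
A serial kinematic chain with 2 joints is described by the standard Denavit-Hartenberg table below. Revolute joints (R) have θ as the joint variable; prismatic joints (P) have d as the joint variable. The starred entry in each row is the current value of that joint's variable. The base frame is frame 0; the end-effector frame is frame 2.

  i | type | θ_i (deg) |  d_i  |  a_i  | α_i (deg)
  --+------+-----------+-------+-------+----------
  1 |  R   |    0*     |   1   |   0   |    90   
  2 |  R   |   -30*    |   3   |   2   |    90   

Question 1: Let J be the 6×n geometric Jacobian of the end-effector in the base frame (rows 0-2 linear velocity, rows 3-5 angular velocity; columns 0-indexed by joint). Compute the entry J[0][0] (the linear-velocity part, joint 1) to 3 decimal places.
3.000

axis z_0 = ẑ; lever o_n−o_0 = (1.7321,-3.0000,0.0000)
cross product → J_v[:, 0] = (3.0000,1.7321,-0.0000)
J_ω[:, 0] = z_0
entry J[0][0] = 3.0000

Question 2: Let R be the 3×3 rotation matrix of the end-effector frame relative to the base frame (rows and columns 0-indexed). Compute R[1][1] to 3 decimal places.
-1.000

End-effector y-axis (col 1 of R) = (0.0000,-1.0000,0.0000)
R[1][1] = -1.0000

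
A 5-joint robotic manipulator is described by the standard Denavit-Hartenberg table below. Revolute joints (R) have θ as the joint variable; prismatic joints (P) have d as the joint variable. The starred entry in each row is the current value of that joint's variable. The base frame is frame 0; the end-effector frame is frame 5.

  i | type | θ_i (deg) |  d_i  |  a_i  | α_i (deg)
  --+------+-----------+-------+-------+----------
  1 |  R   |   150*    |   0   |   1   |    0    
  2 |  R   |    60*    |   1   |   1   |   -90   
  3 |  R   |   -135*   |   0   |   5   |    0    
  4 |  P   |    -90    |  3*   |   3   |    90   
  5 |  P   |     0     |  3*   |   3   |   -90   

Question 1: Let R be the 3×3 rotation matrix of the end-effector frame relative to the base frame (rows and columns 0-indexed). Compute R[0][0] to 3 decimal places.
End-effector x-axis (col 0 of R) = (0.6124,0.3536,-0.7071)
R[0][0] = 0.6124

0.612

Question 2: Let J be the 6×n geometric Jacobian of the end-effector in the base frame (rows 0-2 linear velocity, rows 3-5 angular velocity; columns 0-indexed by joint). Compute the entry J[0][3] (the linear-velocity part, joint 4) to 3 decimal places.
0.500

prismatic axis z_3 = (0.5000,-0.8660,0.0000)
J_v[:, 3] = z_3; J_ω[:, 3] = (0,0,0)
entry J[0][3] = 0.5000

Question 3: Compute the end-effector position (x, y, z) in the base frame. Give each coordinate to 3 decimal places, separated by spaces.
after link 1: o_1 = (-0.8660, 0.5000, 0.0000)
after link 2: o_2 = (-1.7321, -0.0000, 1.0000)
after link 3: o_3 = (1.3298, 1.7678, 4.5355)
after link 4: o_4 = (4.6669, 0.2304, 2.4142)
after link 5: o_5 = (4.6669, 0.2304, -1.8284)

4.667 0.230 -1.828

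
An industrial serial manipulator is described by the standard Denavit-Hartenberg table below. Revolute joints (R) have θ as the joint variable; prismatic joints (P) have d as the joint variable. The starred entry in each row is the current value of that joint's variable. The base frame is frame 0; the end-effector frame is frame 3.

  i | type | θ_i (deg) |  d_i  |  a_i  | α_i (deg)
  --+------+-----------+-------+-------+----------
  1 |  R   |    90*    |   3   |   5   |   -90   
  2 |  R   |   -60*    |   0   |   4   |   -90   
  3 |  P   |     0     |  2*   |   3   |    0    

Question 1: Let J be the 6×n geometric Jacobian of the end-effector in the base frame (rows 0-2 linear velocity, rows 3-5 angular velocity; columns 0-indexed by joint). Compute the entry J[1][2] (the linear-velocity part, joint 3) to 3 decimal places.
0.866

prismatic axis z_2 = (-0.0000,0.8660,-0.5000)
J_v[:, 2] = z_2; J_ω[:, 2] = (0,0,0)
entry J[1][2] = 0.8660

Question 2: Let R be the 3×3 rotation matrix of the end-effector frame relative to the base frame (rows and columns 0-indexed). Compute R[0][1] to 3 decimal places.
1.000

End-effector y-axis (col 1 of R) = (1.0000,-0.0000,-0.0000)
R[0][1] = 1.0000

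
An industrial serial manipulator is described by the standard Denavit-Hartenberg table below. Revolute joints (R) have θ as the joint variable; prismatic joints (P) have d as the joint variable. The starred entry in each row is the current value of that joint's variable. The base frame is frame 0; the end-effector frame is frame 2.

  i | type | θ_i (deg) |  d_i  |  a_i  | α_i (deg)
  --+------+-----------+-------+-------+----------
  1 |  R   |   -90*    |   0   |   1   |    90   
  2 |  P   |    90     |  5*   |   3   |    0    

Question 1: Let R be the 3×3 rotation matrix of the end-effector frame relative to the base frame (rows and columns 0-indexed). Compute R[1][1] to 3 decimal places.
End-effector y-axis (col 1 of R) = (-0.0000,1.0000,0.0000)
R[1][1] = 1.0000

1.000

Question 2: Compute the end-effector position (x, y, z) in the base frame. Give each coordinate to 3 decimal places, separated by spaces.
after link 1: o_1 = (0.0000, -1.0000, 0.0000)
after link 2: o_2 = (-5.0000, -1.0000, 3.0000)

-5.000 -1.000 3.000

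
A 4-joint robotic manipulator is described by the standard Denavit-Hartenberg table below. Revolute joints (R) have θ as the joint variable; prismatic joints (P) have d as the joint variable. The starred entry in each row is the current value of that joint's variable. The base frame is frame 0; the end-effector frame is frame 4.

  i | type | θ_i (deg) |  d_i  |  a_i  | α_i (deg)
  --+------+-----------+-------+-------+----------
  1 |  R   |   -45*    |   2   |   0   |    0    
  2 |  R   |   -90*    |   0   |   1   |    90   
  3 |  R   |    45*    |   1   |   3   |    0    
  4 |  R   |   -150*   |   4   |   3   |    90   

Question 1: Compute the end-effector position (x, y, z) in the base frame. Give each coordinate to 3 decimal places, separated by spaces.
after link 1: o_1 = (0.0000, 0.0000, 2.0000)
after link 2: o_2 = (-0.7071, -0.7071, 2.0000)
after link 3: o_3 = (-2.9142, -1.5000, 4.1213)
after link 4: o_4 = (-5.1936, 1.8775, 1.2235)

-5.194 1.877 1.224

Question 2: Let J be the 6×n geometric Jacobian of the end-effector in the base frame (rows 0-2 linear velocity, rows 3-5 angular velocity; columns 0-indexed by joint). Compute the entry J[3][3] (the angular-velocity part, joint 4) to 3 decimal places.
-0.707

axis z_3 = (-0.7071,0.7071,0.0000); lever o_n−o_3 = (-2.2794,3.3775,-2.8978)
cross product → J_v[:, 3] = (-2.0490,-2.0490,-0.7765)
J_ω[:, 3] = z_3
entry J[3][3] = -0.7071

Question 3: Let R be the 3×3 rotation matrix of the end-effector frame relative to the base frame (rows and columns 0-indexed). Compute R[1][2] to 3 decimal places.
End-effector z-axis (col 2 of R) = (0.6830,0.6830,0.2588)
R[1][2] = 0.6830

0.683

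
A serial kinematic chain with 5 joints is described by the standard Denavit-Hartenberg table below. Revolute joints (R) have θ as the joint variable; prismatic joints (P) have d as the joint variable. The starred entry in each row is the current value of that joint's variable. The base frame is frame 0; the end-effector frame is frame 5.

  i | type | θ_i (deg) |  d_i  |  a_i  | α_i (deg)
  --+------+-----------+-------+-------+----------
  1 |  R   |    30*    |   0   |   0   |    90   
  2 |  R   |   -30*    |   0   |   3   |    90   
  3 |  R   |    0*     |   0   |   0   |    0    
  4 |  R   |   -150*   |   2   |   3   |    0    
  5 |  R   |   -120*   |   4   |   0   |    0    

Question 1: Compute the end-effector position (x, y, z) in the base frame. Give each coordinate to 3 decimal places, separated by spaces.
after link 1: o_1 = (0.0000, 0.0000, 0.0000)
after link 2: o_2 = (2.2500, 1.2990, -1.5000)
after link 3: o_3 = (2.2500, 1.2990, -1.5000)
after link 4: o_4 = (-1.3146, 0.9731, -1.9330)
after link 5: o_5 = (-3.0466, -0.0269, -5.3971)

-3.047 -0.027 -5.397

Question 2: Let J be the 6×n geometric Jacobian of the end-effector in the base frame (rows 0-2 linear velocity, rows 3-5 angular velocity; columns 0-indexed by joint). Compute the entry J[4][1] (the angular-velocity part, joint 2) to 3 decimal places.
axis z_1 = (0.5000,-0.8660,0.0000); lever o_n−o_1 = (-3.0466,-0.0269,-5.3971)
cross product → J_v[:, 1] = (4.6740,2.6986,-2.6519)
J_ω[:, 1] = z_1
entry J[4][1] = -0.8660

-0.866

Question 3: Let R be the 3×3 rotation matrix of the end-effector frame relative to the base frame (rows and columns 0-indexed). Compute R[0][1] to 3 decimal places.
End-effector y-axis (col 1 of R) = (-0.7500,-0.4330,0.5000)
R[0][1] = -0.7500

-0.750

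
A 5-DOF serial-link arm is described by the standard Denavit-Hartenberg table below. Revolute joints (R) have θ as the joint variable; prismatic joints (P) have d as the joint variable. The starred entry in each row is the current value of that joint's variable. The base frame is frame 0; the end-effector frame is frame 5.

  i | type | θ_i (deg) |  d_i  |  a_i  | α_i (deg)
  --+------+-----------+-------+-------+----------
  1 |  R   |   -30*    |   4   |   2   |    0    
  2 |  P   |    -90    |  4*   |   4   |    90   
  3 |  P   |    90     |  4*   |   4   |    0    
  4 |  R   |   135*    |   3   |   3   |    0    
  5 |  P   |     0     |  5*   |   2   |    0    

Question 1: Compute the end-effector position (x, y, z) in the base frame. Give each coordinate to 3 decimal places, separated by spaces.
-8.892 4.598 8.464

after link 1: o_1 = (1.7321, -1.0000, 4.0000)
after link 2: o_2 = (-0.2679, -4.4641, 8.0000)
after link 3: o_3 = (-3.7321, -2.4641, 12.0000)
after link 4: o_4 = (-5.2695, 0.8730, 9.8787)
after link 5: o_5 = (-8.8925, 4.5978, 8.4645)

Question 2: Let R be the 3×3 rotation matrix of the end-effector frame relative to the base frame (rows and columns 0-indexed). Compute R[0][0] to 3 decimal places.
0.354

End-effector x-axis (col 0 of R) = (0.3536,0.6124,-0.7071)
R[0][0] = 0.3536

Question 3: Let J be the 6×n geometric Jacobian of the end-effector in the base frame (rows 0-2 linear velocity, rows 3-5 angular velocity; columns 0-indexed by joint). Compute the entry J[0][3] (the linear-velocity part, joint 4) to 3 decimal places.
axis z_3 = (-0.8660,0.5000,0.0000); lever o_n−o_3 = (-5.1604,7.0619,-3.5355)
cross product → J_v[:, 3] = (-1.7678,-3.0619,-3.5355)
J_ω[:, 3] = z_3
entry J[0][3] = -1.7678

-1.768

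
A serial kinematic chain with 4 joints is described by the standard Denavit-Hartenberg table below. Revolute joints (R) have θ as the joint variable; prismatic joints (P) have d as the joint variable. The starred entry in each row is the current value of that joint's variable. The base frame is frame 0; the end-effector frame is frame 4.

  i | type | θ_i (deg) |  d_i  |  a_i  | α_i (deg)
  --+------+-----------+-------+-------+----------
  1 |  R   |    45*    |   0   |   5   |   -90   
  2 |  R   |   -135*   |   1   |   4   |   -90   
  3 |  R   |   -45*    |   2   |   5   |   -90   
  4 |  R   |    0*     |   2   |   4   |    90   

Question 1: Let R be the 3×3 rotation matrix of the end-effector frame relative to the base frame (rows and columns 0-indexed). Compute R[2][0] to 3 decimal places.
0.500

End-effector x-axis (col 0 of R) = (-0.8536,0.1464,0.5000)
R[2][0] = 0.5000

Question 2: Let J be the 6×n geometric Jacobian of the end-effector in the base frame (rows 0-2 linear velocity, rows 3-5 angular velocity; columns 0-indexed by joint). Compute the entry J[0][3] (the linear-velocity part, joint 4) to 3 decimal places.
-2.000

axis z_3 = (0.1464,-0.8536,0.5000); lever o_n−o_3 = (-3.1213,-1.1213,3.0000)
cross product → J_v[:, 3] = (-2.0000,-2.0000,-2.8284)
J_ω[:, 3] = z_3
entry J[0][3] = -2.0000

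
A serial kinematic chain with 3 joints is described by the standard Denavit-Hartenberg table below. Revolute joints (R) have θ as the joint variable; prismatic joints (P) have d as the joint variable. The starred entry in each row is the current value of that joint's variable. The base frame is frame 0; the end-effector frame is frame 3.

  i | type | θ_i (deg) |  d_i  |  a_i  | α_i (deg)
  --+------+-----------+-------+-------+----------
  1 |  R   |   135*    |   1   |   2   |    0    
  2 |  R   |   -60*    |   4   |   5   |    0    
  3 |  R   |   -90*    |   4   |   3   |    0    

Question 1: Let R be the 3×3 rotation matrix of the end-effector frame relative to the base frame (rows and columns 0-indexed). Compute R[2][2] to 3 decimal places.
End-effector z-axis (col 2 of R) = (0.0000,0.0000,1.0000)
R[2][2] = 1.0000

1.000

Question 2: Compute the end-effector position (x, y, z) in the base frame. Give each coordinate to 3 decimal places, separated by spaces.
after link 1: o_1 = (-1.4142, 1.4142, 1.0000)
after link 2: o_2 = (-0.1201, 6.2438, 5.0000)
after link 3: o_3 = (2.7777, 5.4674, 9.0000)

2.778 5.467 9.000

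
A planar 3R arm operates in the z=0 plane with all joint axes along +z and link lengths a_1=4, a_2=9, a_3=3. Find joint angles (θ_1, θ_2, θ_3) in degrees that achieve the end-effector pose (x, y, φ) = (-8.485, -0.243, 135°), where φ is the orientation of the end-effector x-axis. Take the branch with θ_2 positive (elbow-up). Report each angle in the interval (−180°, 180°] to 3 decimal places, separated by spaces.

90.001 135.002 -90.003

wrist centre = target − a_3·(cos φ, sin φ) = (-6.3637, -2.3643)
cos θ_2 = (46.0864−4²−9²)/(2·4·9) = -0.7071; θ_2 = 135.0021° (elbow-up)
β = atan2(-2.3643,-6.3637) = -159.6183°; ψ = atan2(6.3637,-2.3642) = 110.3806°
θ_1 = β − ψ = -269.9989°
θ_3 = φ − θ_1 − θ_2 = -90.0032° (wrapped to (-180°,180°])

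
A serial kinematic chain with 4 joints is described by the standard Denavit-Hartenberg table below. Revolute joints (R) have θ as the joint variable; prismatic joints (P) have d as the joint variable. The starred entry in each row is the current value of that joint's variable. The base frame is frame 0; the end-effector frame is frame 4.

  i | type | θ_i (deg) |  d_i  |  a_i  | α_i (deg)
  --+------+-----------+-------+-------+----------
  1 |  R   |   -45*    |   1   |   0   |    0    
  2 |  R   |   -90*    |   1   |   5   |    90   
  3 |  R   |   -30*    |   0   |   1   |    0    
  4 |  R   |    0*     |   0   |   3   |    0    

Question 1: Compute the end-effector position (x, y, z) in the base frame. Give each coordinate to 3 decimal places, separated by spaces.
-5.985 -5.985 0.000

after link 1: o_1 = (0.0000, 0.0000, 1.0000)
after link 2: o_2 = (-3.5355, -3.5355, 2.0000)
after link 3: o_3 = (-4.1479, -4.1479, 1.5000)
after link 4: o_4 = (-5.9850, -5.9850, 0.0000)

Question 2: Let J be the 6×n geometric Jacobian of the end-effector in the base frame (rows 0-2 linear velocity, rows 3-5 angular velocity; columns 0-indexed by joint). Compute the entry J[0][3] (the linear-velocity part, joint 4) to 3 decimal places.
axis z_3 = (-0.7071,0.7071,0.0000); lever o_n−o_3 = (-1.8371,-1.8371,-1.5000)
cross product → J_v[:, 3] = (-1.0607,-1.0607,2.5981)
J_ω[:, 3] = z_3
entry J[0][3] = -1.0607

-1.061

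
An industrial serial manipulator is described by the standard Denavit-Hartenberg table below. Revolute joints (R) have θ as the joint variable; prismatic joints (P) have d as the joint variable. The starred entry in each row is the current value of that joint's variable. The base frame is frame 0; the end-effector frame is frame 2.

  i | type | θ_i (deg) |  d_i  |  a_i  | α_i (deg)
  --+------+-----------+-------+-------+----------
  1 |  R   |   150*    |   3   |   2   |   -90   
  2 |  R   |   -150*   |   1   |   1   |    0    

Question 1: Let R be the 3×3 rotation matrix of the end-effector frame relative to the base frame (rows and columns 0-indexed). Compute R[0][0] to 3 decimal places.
End-effector x-axis (col 0 of R) = (0.7500,-0.4330,0.5000)
R[0][0] = 0.7500

0.750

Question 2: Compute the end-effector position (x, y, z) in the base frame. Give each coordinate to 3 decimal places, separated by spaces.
-1.482 -0.299 3.500

after link 1: o_1 = (-1.7321, 1.0000, 3.0000)
after link 2: o_2 = (-1.4821, -0.2990, 3.5000)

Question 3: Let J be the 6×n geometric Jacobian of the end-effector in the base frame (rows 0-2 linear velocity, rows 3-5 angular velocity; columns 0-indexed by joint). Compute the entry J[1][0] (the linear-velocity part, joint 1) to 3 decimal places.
-1.482

axis z_0 = ẑ; lever o_n−o_0 = (-1.4821,-0.2990,3.5000)
cross product → J_v[:, 0] = (0.2990,-1.4821,0.0000)
J_ω[:, 0] = z_0
entry J[1][0] = -1.4821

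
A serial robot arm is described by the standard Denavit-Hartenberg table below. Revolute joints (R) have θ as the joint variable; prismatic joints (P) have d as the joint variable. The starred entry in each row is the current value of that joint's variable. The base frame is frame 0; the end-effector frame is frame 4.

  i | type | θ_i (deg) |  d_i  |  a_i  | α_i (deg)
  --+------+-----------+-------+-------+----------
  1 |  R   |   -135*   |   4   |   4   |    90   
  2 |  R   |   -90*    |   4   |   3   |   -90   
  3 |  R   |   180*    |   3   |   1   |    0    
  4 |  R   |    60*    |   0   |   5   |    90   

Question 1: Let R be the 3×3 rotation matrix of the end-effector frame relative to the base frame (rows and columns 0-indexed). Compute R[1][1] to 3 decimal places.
-0.707

End-effector y-axis (col 1 of R) = (-0.7071,-0.7071,0.0000)
R[1][1] = -0.7071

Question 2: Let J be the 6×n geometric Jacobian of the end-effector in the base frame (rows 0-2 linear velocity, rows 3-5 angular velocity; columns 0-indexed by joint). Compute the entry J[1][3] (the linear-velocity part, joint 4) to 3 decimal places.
1.768

axis z_3 = (-0.7071,-0.7071,0.0000); lever o_n−o_3 = (-3.0619,3.0619,2.5000)
cross product → J_v[:, 3] = (-1.7678,1.7678,-4.3301)
J_ω[:, 3] = z_3
entry J[1][3] = 1.7678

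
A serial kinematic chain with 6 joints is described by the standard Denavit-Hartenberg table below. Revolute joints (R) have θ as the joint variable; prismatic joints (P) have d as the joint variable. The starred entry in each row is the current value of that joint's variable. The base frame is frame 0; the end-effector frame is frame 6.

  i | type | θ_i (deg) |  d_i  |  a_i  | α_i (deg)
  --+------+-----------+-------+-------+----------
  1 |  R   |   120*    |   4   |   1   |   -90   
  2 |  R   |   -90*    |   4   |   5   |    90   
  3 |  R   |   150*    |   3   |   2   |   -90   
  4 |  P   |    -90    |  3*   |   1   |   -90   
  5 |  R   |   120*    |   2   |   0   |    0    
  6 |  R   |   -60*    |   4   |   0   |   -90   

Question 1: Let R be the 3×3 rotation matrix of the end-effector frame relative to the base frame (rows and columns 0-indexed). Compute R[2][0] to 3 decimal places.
0.433

End-effector x-axis (col 0 of R) = (-0.3995,-0.8080,0.4330)
R[2][0] = 0.4330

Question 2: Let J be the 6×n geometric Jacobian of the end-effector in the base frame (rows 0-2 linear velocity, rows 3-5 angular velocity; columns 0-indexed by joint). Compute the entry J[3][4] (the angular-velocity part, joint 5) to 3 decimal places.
axis z_4 = (-0.4330,-0.2500,-0.8660); lever o_n−o_4 = (-2.5981,-1.5000,-5.1962)
cross product → J_v[:, 4] = (0.0000,0.0000,-0.0000)
J_ω[:, 4] = z_4
entry J[3][4] = -0.4330

-0.433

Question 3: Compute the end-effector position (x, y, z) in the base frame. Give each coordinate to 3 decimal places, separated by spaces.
-3.178 -5.299 0.572

after link 1: o_1 = (-0.5000, 0.8660, 4.0000)
after link 2: o_2 = (-3.9641, -1.1340, 9.0000)
after link 3: o_3 = (-3.3301, -4.2321, 7.2679)
after link 4: o_4 = (-0.5801, -3.7990, 5.7679)
after link 5: o_5 = (-1.4462, -4.2990, 4.0359)
after link 6: o_6 = (-3.1782, -5.2990, 0.5718)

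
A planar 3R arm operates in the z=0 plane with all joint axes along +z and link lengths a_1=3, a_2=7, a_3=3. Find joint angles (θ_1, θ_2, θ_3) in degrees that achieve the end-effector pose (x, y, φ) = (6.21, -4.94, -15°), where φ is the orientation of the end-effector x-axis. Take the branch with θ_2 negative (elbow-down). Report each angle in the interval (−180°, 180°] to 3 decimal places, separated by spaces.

wrist centre = target − a_3·(cos φ, sin φ) = (3.3122, -4.1635)
cos θ_2 = (28.3059−3²−7²)/(2·3·7) = -0.7070; θ_2 = -134.9915° (elbow-down)
β = atan2(-4.1635,3.3122) = -51.4967°; ψ = atan2(-4.9505,-1.9490) = -111.4897°
θ_1 = β − ψ = 59.9930°
θ_3 = φ − θ_1 − θ_2 = 59.9986° (wrapped to (-180°,180°])

59.993 -134.992 59.999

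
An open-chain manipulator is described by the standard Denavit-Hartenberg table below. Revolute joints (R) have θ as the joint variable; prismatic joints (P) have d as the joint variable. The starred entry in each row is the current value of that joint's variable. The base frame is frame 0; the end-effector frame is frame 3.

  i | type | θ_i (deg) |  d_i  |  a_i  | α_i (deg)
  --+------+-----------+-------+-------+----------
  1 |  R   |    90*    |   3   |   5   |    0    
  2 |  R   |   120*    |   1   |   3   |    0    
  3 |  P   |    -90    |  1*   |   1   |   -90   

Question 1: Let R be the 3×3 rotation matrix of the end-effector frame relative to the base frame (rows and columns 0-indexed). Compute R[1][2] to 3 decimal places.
-0.500

End-effector z-axis (col 2 of R) = (-0.8660,-0.5000,0.0000)
R[1][2] = -0.5000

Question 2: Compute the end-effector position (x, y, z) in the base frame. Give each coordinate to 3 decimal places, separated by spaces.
after link 1: o_1 = (0.0000, 5.0000, 3.0000)
after link 2: o_2 = (-2.5981, 3.5000, 4.0000)
after link 3: o_3 = (-3.0981, 4.3660, 5.0000)

-3.098 4.366 5.000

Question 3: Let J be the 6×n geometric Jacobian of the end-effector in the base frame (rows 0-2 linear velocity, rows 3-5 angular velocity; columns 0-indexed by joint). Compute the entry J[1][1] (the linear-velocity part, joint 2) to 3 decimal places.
-3.098

axis z_1 = (0.0000,0.0000,1.0000); lever o_n−o_1 = (-3.0981,-0.6340,2.0000)
cross product → J_v[:, 1] = (0.6340,-3.0981,0.0000)
J_ω[:, 1] = z_1
entry J[1][1] = -3.0981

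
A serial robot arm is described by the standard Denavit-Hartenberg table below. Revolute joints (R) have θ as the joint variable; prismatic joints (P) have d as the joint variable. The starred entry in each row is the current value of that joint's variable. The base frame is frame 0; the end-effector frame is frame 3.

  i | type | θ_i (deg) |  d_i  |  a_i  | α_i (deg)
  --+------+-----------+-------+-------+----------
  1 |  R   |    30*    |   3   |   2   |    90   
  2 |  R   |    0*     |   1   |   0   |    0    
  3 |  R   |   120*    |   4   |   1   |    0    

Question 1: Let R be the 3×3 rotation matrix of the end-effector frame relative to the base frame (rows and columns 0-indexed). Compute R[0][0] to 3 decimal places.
End-effector x-axis (col 0 of R) = (-0.4330,-0.2500,0.8660)
R[0][0] = -0.4330

-0.433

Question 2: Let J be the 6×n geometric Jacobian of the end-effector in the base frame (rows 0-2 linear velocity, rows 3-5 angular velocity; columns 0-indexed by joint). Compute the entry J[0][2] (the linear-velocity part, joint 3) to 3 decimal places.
-0.750

axis z_2 = (0.5000,-0.8660,0.0000); lever o_n−o_2 = (1.5670,-3.7141,0.8660)
cross product → J_v[:, 2] = (-0.7500,-0.4330,-0.5000)
J_ω[:, 2] = z_2
entry J[0][2] = -0.7500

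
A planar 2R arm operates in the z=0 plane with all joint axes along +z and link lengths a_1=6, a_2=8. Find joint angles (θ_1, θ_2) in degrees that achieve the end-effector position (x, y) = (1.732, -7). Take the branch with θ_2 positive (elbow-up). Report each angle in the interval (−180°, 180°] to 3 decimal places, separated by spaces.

-150.000 120.000

cos θ_2 = (51.9998−6²−8²)/(2·6·8) = -0.5000; θ_2 = 120.0001° (elbow-up)
β = atan2(-7.0000,1.7320) = -76.1025°; ψ = atan2(6.9282,2.0000) = 73.8980°
θ_1 = β − ψ = -150.0005°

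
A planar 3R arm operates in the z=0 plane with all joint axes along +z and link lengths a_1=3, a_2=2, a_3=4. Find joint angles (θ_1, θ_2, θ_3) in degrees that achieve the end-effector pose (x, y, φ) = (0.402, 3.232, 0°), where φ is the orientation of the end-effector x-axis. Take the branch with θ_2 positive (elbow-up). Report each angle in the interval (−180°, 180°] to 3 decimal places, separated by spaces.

126.132 30.008 -156.140

wrist centre = target − a_3·(cos φ, sin φ) = (-3.5980, 3.2320)
cos θ_2 = (23.3914−3²−2²)/(2·3·2) = 0.8660; θ_2 = 30.0084° (elbow-up)
β = atan2(3.2320,-3.5980) = 138.0674°; ψ = atan2(1.0003,4.7319) = 11.9358°
θ_1 = β − ψ = 126.1316°
θ_3 = φ − θ_1 − θ_2 = -156.1400° (wrapped to (-180°,180°])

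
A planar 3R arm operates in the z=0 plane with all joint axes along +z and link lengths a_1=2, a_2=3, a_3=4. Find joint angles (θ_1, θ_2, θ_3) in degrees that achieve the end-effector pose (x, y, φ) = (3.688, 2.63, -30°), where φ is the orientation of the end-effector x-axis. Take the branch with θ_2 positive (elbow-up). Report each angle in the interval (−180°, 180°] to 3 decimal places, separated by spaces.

wrist centre = target − a_3·(cos φ, sin φ) = (0.2239, 4.6300)
cos θ_2 = (21.4870−2²−3²)/(2·2·3) = 0.7073; θ_2 = 44.9882° (elbow-up)
β = atan2(4.6300,0.2239) = 87.2314°; ψ = atan2(2.1209,4.1218) = 27.2284°
θ_1 = β − ψ = 60.0030°
θ_3 = φ − θ_1 − θ_2 = -134.9912° (wrapped to (-180°,180°])

60.003 44.988 -134.991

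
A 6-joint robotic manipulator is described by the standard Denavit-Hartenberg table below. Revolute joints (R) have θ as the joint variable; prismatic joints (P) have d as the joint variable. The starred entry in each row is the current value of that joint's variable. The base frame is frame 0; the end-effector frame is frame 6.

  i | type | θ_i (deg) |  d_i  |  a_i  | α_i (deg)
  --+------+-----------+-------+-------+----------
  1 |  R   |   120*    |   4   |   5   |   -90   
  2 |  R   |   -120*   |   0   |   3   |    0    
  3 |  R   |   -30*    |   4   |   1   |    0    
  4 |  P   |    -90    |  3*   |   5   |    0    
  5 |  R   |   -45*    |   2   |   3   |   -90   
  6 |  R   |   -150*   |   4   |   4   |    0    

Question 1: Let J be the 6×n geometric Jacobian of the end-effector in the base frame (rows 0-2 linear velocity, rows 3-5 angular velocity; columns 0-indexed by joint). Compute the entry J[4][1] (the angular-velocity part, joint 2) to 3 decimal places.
-0.500

axis z_1 = (-0.8660,-0.5000,0.0000); lever o_n−o_1 = (-5.1014,-13.1642,-1.8190)
cross product → J_v[:, 1] = (0.9095,-1.5753,8.8498)
J_ω[:, 1] = z_1
entry J[4][1] = -0.5000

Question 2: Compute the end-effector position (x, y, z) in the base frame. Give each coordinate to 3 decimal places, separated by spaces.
after link 1: o_1 = (-2.5000, 4.3301, 4.0000)
after link 2: o_2 = (-1.7500, 3.0311, 6.5981)
after link 3: o_3 = (-4.7811, 0.2811, 7.0981)
after link 4: o_4 = (-6.1292, -3.3840, 2.7679)
after link 5: o_5 = (-8.2494, -3.7115, -0.1298)
after link 6: o_6 = (-7.6014, -8.8341, 2.1810)

-7.601 -8.834 2.181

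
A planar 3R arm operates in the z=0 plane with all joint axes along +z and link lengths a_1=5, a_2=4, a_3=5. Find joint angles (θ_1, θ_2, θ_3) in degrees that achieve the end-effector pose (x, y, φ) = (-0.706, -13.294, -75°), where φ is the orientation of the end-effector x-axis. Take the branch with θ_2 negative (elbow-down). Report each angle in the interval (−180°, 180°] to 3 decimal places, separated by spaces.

wrist centre = target − a_3·(cos φ, sin φ) = (-2.0001, -8.4644)
cos θ_2 = (75.6460−5²−4²)/(2·5·4) = 0.8661; θ_2 = -29.9858° (elbow-down)
β = atan2(-8.4644,-2.0001) = -103.2949°; ψ = atan2(-1.9991,8.4646) = -13.2885°
θ_1 = β − ψ = -90.0064°
θ_3 = φ − θ_1 − θ_2 = 44.9923° (wrapped to (-180°,180°])

-90.006 -29.986 44.992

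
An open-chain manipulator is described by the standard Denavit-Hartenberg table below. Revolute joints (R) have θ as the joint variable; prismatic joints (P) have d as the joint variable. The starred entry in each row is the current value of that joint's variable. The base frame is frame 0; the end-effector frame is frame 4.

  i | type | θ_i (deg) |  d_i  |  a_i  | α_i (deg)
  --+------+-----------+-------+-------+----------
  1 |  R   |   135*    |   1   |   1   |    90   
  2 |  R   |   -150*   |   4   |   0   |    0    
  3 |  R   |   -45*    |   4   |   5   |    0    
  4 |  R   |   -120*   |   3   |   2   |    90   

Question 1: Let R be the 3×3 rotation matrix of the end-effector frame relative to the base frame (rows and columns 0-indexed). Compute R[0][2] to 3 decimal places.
End-effector z-axis (col 2 of R) = (-0.5000,0.5000,-0.7071)
R[0][2] = -0.5000

-0.500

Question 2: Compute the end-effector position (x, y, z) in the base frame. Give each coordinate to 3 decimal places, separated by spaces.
9.486 6.070 3.708

after link 1: o_1 = (-0.7071, 0.7071, 1.0000)
after link 2: o_2 = (2.1213, 3.5355, 1.0000)
after link 3: o_3 = (8.3648, 2.9489, 2.2941)
after link 4: o_4 = (9.4861, 6.0702, 3.7083)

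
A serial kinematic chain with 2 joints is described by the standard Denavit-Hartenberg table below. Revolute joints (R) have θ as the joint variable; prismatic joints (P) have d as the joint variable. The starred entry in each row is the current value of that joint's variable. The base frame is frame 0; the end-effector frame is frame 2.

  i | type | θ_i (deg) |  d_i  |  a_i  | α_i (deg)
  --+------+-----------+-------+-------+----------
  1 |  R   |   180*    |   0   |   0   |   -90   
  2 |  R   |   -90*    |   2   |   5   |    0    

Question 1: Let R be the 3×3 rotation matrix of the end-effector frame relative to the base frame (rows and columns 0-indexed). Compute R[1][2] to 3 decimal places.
End-effector z-axis (col 2 of R) = (-0.0000,-1.0000,0.0000)
R[1][2] = -1.0000

-1.000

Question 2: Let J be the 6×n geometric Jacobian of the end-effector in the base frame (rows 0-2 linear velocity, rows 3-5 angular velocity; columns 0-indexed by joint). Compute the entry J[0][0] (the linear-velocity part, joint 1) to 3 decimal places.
2.000

axis z_0 = ẑ; lever o_n−o_0 = (-0.0000,-2.0000,5.0000)
cross product → J_v[:, 0] = (2.0000,-0.0000,0.0000)
J_ω[:, 0] = z_0
entry J[0][0] = 2.0000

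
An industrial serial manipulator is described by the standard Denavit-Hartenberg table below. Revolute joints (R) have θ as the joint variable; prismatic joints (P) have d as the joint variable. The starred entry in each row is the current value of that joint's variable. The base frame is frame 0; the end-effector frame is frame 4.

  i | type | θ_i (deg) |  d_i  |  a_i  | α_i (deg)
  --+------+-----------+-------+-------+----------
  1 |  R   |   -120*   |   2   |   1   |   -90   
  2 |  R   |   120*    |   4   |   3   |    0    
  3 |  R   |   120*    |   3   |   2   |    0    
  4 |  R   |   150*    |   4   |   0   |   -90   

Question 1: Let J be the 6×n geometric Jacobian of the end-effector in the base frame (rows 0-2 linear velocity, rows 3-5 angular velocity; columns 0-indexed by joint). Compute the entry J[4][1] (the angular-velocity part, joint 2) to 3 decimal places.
-0.500

axis z_1 = (0.8660,-0.5000,0.0000); lever o_n−o_1 = (10.7763,-3.3349,-0.8660)
cross product → J_v[:, 1] = (0.4330,0.7500,2.5000)
J_ω[:, 1] = z_1
entry J[4][1] = -0.5000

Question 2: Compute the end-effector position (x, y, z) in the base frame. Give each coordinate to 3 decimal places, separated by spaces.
after link 1: o_1 = (-0.5000, -0.8660, 2.0000)
after link 2: o_2 = (3.7141, -1.5670, -0.5981)
after link 3: o_3 = (6.8122, -2.2010, 1.1340)
after link 4: o_4 = (10.2763, -4.2010, 1.1340)

10.276 -4.201 1.134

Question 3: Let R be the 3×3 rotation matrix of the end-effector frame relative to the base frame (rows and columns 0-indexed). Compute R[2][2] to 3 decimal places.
-0.866

End-effector z-axis (col 2 of R) = (0.2500,0.4330,-0.8660)
R[2][2] = -0.8660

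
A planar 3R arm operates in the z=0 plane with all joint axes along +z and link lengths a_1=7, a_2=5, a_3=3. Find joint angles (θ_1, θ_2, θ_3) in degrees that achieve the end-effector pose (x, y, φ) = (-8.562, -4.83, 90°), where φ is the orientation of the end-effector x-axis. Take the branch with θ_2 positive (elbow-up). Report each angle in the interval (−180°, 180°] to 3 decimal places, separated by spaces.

wrist centre = target − a_3·(cos φ, sin φ) = (-8.5620, -7.8300)
cos θ_2 = (134.6167−7²−5²)/(2·7·5) = 0.8660; θ_2 = 30.0082° (elbow-up)
β = atan2(-7.8300,-8.5620) = -137.5569°; ψ = atan2(2.5006,11.3298) = 12.4464°
θ_1 = β − ψ = -150.0033°
θ_3 = φ − θ_1 − θ_2 = -150.0050° (wrapped to (-180°,180°])

-150.003 30.008 -150.005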